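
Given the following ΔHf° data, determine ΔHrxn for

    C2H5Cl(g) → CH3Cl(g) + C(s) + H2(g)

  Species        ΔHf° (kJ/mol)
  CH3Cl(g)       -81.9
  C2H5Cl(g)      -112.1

ΔH°rxn = Σ nΔHf°(products) − Σ nΔHf°(reactants).
Products: 1·(-81.9) + 1·(+0.0) + 1·(+0.0) = -81.9
Reactants: 1·(-112.1) = -112.1
ΔHrxn = (-81.9) − (-112.1) = 30.2 kJ/mol

ΔHrxn = 30.2 kJ/mol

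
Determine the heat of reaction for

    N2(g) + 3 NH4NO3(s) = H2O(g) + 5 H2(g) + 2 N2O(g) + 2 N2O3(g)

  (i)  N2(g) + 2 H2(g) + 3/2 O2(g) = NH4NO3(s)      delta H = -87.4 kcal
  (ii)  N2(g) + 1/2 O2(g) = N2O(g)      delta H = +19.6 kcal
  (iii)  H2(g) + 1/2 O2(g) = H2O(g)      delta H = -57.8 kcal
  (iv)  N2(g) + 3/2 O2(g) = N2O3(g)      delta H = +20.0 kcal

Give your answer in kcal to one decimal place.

delta H = 283.6 kcal

(i) reversed and × 3 (reverse to put NH4NO3(s) on the reactant side; scale by 3 for the 3 NH4NO3(s)): (-3)·(-87.4) = +262.2 kcal
(ii) × 2 (scale by 2 for the 2 N2O(g)): (2)·(+19.6) = +39.2 kcal
(iii) as written (H2O(g) already on the product side): -57.8 kcal
(iv) × 2 (scale by 2 for the 2 N2O3(g)): (2)·(+20.0) = +40.0 kcal
By Hess's law, delta H = (-3)·(-87.4) + (2)·(+19.6) + (1)·(-57.8) + (2)·(+20.0) = 283.6 kcal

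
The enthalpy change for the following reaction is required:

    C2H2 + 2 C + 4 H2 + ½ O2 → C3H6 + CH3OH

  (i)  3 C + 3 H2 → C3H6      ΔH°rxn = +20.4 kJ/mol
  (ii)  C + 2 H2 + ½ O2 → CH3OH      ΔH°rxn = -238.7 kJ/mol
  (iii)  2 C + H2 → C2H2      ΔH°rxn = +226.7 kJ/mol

(i) as written: +20.4 kJ/mol
(ii) as written: -238.7 kJ/mol
(iii) reversed: -226.7 kJ/mol
ΔH°rxn = (+20.4) + (-238.7) + (-226.7) = -445.0 kJ/mol

ΔH°rxn = -445.0 kJ/mol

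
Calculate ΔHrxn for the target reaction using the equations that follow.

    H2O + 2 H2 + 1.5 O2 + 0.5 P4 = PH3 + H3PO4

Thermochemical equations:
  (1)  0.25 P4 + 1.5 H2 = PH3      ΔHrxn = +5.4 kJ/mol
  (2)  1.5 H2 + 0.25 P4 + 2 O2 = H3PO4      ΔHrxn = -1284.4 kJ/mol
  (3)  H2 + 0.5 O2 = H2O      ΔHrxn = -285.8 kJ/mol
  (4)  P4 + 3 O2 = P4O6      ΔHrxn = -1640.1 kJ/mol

ΔHrxn = -993.2 kJ/mol

(1) as written: +5.4 kJ/mol
(2) as written: -1284.4 kJ/mol
(3) reversed: +285.8 kJ/mol
(4): not needed.
ΔHrxn = (1)·(+5.4) + (1)·(-1284.4) + (-1)·(-285.8) = -993.2 kJ/mol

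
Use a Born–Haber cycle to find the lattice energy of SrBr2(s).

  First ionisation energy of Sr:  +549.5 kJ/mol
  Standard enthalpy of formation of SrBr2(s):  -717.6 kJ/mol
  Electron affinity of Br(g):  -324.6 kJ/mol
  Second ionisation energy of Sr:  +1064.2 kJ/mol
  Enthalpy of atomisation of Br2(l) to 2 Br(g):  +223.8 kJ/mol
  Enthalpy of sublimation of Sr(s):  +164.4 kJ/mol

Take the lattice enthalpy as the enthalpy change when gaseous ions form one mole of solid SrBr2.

U = -2070.3 kJ/mol

ΔHf° = 1·ΔHsub + 1·(ΣIE) + 1·D(Br2) + 2·EA + U
-717.6 = 1·(+164.4) + 1·(+1613.7) + 1·(+223.8) + 2·(-324.6) + U
U = -717.6 − (+1352.7) = -2070.3 kJ/mol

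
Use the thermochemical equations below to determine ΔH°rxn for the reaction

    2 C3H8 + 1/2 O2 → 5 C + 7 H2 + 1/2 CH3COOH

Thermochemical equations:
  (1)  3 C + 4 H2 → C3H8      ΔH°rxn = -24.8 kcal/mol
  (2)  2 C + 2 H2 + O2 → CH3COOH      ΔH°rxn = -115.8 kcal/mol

(1) reversed and × 2: (-2)·(-24.8) = +49.6 kcal/mol
(2) × 1/2: (1/2)·(-115.8) = -57.9 kcal/mol
ΔH°rxn = (-2)·(-24.8) + (1/2)·(-115.8) = -8.3 kcal/mol

ΔH°rxn = -8.3 kcal/mol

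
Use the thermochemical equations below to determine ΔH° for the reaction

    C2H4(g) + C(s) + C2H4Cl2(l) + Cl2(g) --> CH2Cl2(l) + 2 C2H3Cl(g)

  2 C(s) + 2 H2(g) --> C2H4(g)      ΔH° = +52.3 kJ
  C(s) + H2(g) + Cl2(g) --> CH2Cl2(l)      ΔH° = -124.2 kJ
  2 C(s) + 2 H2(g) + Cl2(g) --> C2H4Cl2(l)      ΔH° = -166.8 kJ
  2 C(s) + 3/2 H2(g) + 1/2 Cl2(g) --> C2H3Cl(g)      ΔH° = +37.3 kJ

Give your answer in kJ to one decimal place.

ΔH° = 64.9 kJ

equation 1 reversed: -52.3 kJ
equation 2 as written: -124.2 kJ
equation 3 reversed: +166.8 kJ
equation 4 × 2: (2)·(+37.3) = +74.6 kJ
ΔH° = (-52.3) + (-124.2) + (+166.8) + (+74.6) = 64.9 kJ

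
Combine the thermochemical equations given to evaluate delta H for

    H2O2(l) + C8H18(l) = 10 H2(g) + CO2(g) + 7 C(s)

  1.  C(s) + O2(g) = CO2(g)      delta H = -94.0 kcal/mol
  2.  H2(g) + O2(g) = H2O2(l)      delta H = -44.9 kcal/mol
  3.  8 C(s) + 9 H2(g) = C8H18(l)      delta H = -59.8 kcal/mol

delta H = 10.7 kcal/mol

eq. 1 as written: -94.0 kcal/mol
eq. 2 reversed: +44.9 kcal/mol
eq. 3 reversed: +59.8 kcal/mol
Combining the equations, delta H = (-94.0) + (+44.9) + (+59.8) = 10.7 kcal/mol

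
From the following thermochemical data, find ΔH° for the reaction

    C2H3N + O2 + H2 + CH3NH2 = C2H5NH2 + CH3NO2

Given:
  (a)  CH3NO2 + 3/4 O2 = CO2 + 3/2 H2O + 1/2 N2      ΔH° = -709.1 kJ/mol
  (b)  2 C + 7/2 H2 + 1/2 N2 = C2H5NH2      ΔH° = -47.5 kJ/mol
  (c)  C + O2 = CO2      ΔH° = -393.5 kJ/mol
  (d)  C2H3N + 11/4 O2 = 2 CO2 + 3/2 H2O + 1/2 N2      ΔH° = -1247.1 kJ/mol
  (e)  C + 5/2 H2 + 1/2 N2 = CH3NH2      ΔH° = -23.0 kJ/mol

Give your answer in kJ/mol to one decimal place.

(a) reversed: +709.1 kJ/mol
(b) as written: -47.5 kJ/mol
(c) reversed: +393.5 kJ/mol
(d) as written: -1247.1 kJ/mol
(e) reversed: +23.0 kJ/mol
By Hess's law, ΔH° = (-1)·(-709.1) + (1)·(-47.5) + (-1)·(-393.5) + (1)·(-1247.1) + (-1)·(-23.0) = -169.0 kJ/mol

ΔH° = -169.0 kJ/mol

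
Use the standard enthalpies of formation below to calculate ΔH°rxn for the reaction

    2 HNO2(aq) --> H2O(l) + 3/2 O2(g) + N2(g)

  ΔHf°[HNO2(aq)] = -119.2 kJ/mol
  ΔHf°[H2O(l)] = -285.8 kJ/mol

ΔH°rxn = -47.4 kJ/mol

ΔH°rxn = Σ nΔHf°(products) − Σ nΔHf°(reactants).
Products: 1·(-285.8) + 3/2·(+0.0) + 1·(+0.0) = -285.8
Reactants: 2·(-119.2) = -238.4
ΔH°rxn = (-285.8) − (-238.4) = -47.4 kJ/mol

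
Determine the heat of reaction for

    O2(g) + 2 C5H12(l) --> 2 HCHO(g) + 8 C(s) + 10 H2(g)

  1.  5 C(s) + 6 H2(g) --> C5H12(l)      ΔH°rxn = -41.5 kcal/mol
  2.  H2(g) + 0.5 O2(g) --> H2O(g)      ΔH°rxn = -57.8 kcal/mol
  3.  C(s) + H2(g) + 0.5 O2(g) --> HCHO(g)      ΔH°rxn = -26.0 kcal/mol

ΔH°rxn = 31.0 kcal/mol

eq. 1 reversed and × 2 (C5H12(l) must end up as a reactant; ×2 to match 2 C5H12(l) in the target): (-2)·(-41.5) = +83.0 kcal/mol
eq. 2: not needed (H2O(g) appears nowhere else).
eq. 3 × 2 (scale by 2 for the 2 HCHO(g)): (2)·(-26.0) = -52.0 kcal/mol
ΔH°rxn = (+83.0) + (-52.0) = 31.0 kcal/mol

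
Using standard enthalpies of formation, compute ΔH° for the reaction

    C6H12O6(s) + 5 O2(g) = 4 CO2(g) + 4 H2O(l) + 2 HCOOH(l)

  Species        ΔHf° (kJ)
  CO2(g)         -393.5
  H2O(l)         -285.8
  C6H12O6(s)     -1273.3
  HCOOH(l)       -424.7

ΔH° = -2293.3 kJ

ΔH°rxn = Σ nΔHf°(products) − Σ nΔHf°(reactants).
Products: 4·(-393.5) + 4·(-285.8) + 2·(-424.7) = -3566.6
Reactants: 1·(-1273.3) + 5·(+0.0) = -1273.3
ΔH° = (-3566.6) − (-1273.3) = -2293.3 kJ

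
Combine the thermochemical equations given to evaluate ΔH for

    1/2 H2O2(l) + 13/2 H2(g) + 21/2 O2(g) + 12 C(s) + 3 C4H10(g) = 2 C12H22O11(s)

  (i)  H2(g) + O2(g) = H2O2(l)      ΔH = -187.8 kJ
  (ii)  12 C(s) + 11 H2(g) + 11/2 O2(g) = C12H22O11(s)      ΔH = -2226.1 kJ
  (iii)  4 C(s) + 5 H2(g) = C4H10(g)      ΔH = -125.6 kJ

ΔH = -3981.5 kJ

(i) reversed and × 1/2: (-1/2)·(-187.8) = +93.9 kJ
(ii) × 2: (2)·(-2226.1) = -4452.2 kJ
(iii) reversed and × 3: (-3)·(-125.6) = +376.8 kJ
ΔH = (+93.9) + (-4452.2) + (+376.8) = -3981.5 kJ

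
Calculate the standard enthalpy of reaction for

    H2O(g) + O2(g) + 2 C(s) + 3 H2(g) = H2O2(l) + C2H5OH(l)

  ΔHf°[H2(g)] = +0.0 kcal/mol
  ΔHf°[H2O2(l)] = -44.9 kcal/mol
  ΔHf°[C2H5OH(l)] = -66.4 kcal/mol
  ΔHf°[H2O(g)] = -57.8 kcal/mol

Products: 1·(-44.9) + 1·(-66.4) = -111.3
Reactants: 1·(-57.8) + 1·(+0.0) + 2·(+0.0) + 3·(+0.0) = -57.8
ΔHrxn = (-111.3) − (-57.8) = -53.5 kcal/mol

ΔHrxn = -53.5 kcal/mol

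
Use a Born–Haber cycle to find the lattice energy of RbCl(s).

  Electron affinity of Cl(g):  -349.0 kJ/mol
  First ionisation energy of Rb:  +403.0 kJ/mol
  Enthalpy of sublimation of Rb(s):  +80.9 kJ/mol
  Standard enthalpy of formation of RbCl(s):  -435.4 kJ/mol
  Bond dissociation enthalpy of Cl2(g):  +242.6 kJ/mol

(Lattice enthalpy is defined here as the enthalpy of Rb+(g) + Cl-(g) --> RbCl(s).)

U = -691.6 kJ/mol

ΔHf° = 1·ΔHsub + 1·(ΣIE) + 1/2·D(Cl2) + 1·EA + U
-435.4 = 1·(+80.9) + 1·(+403.0) + 1/2·(+242.6) + 1·(-349.0) + U
U = -435.4 − (+256.2) = -691.6 kJ/mol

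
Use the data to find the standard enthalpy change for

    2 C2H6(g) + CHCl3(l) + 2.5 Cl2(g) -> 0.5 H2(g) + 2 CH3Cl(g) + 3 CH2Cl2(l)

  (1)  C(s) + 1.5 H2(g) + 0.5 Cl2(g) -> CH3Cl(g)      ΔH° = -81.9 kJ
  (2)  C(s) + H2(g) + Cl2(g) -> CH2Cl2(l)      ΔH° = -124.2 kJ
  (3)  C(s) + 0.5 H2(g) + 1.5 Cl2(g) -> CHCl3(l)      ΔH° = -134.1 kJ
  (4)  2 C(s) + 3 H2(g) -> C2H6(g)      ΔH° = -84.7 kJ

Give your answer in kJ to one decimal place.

ΔH° = -232.9 kJ

(1) × 2: (2)·(-81.9) = -163.8 kJ
(2) × 3: (3)·(-124.2) = -372.6 kJ
(3) reversed: +134.1 kJ
(4) reversed and × 2: (-2)·(-84.7) = +169.4 kJ
ΔH° = (-163.8) + (-372.6) + (+134.1) + (+169.4) = -232.9 kJ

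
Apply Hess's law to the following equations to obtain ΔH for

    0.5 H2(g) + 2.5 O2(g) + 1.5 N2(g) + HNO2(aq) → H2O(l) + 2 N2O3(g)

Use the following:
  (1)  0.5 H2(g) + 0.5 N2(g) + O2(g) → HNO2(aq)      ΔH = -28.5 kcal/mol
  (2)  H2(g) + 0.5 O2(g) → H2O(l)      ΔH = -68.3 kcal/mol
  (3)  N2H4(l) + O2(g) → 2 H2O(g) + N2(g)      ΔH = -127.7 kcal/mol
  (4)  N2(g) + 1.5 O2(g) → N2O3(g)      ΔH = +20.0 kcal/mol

ΔH = 0.2 kcal/mol

(1) reversed (reverse to put HNO2(aq) on the reactant side): +28.5 kcal/mol
(2) as written (H2O(l) already on the product side): -68.3 kcal/mol
(3): not needed (N2H4(l) appears nowhere else).
(4) × 2 (scale by 2 for the 2 N2O3(g)): (2)·(+20.0) = +40.0 kcal/mol
Since enthalpy is a state function, ΔH = (+28.5) + (-68.3) + (+40.0) = 0.2 kcal/mol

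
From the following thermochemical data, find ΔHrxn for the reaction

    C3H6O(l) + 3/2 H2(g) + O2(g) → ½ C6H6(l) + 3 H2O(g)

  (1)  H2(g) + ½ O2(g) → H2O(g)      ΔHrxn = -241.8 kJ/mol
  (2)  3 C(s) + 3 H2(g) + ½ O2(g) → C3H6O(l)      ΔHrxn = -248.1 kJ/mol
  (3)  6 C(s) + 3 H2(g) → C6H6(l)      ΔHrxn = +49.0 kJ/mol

ΔHrxn = -452.8 kJ/mol

(1) × 3: (3)·(-241.8) = -725.4 kJ/mol
(2) reversed: +248.1 kJ/mol
(3) × 1/2: (1/2)·(+49.0) = +24.5 kJ/mol
ΔHrxn = (-725.4) + (+248.1) + (+24.5) = -452.8 kJ/mol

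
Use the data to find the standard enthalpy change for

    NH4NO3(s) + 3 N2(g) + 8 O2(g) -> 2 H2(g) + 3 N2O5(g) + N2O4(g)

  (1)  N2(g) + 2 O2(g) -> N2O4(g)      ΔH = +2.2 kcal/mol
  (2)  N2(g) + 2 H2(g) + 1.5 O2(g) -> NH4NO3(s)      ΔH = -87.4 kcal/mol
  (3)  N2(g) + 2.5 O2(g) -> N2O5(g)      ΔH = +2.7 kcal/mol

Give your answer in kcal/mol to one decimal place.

(1) as written (N2O4(g) already on the product side): +2.2 kcal/mol
(2) reversed (reverse to put NH4NO3(s) on the reactant side): +87.4 kcal/mol
(3) × 3 (×3 to match 3 N2O5(g) in the target): (3)·(+2.7) = +8.1 kcal/mol
ΔH = (+2.2) + (+87.4) + (+8.1) = 97.7 kcal/mol

ΔH = 97.7 kcal/mol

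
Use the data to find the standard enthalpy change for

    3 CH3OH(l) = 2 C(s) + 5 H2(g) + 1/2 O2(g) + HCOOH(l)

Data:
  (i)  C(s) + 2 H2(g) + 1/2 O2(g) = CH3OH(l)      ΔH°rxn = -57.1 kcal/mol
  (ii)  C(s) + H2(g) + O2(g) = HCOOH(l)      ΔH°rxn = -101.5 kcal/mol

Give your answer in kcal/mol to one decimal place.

(i) reversed and × 3 (reverse to put CH3OH(l) on the reactant side; ×3 to match 3 CH3OH(l) in the target): (-3)·(-57.1) = +171.3 kcal/mol
(ii) as written (HCOOH(l) already on the product side): -101.5 kcal/mol
Since enthalpy is a state function, ΔH°rxn = (+171.3) + (-101.5) = 69.8 kcal/mol

ΔH°rxn = 69.8 kcal/mol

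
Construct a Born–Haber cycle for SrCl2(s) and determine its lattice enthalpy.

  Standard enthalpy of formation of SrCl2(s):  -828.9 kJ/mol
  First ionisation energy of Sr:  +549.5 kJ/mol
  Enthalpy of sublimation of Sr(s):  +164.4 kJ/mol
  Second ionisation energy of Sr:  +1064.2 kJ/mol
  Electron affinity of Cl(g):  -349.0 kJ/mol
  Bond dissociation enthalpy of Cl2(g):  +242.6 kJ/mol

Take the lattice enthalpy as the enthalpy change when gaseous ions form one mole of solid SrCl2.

U = -2151.6 kJ/mol

ΔHf° = 1·ΔHsub + 1·(ΣIE) + 1·D(Cl2) + 2·EA + U
-828.9 = 1·(+164.4) + 1·(+1613.7) + 1·(+242.6) + 2·(-349.0) + U
U = -828.9 − (+1322.7) = -2151.6 kJ/mol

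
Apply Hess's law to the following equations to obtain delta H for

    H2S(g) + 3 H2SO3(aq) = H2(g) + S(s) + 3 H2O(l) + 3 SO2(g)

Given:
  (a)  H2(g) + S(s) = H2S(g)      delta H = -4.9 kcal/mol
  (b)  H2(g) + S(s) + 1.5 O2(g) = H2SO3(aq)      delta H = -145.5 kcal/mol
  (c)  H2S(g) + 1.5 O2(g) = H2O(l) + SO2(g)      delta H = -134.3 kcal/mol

delta H = 23.8 kcal/mol

(a) × 2: (2)·(-4.9) = -9.8 kcal/mol
(b) reversed and × 3 (H2SO3(aq) must end up as a reactant; ×3 to match 3 H2SO3(aq) in the target): (-3)·(-145.5) = +436.5 kcal/mol
(c) × 3 (scale by 3 for the 3 H2O(l)): (3)·(-134.3) = -402.9 kcal/mol
delta H = (-9.8) + (+436.5) + (-402.9) = 23.8 kcal/mol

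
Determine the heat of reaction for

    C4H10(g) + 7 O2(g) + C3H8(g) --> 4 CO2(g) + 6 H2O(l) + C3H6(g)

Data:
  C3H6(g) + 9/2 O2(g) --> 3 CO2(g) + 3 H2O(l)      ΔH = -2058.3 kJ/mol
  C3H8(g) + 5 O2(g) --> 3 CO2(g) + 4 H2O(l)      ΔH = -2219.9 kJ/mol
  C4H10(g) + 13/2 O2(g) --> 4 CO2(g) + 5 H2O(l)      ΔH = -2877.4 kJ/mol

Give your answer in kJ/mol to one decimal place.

ΔH = -3039.0 kJ/mol

equation 1 reversed: +2058.3 kJ/mol
equation 2 as written: -2219.9 kJ/mol
equation 3 as written: -2877.4 kJ/mol
Summing the manipulated equations, ΔH = (+2058.3) + (-2219.9) + (-2877.4) = -3039.0 kJ/mol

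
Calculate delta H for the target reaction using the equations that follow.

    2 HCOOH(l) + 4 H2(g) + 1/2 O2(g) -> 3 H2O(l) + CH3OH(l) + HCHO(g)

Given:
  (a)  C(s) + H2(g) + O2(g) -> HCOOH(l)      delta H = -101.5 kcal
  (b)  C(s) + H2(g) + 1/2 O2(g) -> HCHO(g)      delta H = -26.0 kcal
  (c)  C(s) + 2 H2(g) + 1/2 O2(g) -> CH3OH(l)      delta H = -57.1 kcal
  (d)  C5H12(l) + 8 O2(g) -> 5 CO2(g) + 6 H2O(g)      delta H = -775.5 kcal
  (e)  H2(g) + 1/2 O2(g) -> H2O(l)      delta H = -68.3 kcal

(a) reversed and × 2: (-2)·(-101.5) = +203.0 kcal
(b) as written: -26.0 kcal
(c) as written: -57.1 kcal
(d): not needed.
(e) × 3: (3)·(-68.3) = -204.9 kcal
By Hess's law, delta H = (-2)·(-101.5) + (1)·(-26.0) + (1)·(-57.1) + (3)·(-68.3) = -85.0 kcal

delta H = -85.0 kcal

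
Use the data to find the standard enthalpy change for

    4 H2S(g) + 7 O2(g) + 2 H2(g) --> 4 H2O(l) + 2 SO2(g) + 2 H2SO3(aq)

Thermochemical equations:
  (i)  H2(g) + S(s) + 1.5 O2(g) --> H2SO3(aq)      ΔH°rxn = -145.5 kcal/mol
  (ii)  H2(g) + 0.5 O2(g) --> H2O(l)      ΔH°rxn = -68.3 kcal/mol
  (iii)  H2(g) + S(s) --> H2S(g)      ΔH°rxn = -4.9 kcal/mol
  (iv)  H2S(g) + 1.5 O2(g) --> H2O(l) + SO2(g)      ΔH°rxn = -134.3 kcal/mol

(i) × 2: (2)·(-145.5) = -291.0 kcal/mol
(ii) × 2: (2)·(-68.3) = -136.6 kcal/mol
(iii) reversed and × 2: (-2)·(-4.9) = +9.8 kcal/mol
(iv) × 2: (2)·(-134.3) = -268.6 kcal/mol
Since enthalpy is a state function, ΔH°rxn = (-291.0) + (-136.6) + (+9.8) + (-268.6) = -686.4 kcal/mol

ΔH°rxn = -686.4 kcal/mol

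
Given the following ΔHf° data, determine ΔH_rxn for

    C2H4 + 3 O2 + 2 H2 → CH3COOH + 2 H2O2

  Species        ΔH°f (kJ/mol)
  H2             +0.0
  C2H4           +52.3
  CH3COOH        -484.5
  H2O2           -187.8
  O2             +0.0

ΔH_rxn = -912.4 kJ/mol

Products: 1·(-484.5) + 2·(-187.8) = -860.1
Reactants: 1·(+52.3) + 3·(+0.0) + 2·(+0.0) = +52.3
ΔH_rxn = (-860.1) − (+52.3) = -912.4 kJ/mol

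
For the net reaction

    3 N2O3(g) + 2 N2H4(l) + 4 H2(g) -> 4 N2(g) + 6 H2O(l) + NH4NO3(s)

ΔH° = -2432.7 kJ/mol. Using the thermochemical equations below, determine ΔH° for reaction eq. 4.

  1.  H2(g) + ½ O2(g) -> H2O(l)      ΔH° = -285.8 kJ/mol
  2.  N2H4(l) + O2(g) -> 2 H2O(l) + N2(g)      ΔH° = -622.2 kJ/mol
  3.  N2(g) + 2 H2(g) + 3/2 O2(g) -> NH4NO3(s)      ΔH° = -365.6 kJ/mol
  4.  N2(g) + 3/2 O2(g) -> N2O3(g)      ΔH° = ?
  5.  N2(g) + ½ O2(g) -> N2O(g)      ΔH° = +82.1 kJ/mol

ΔH° = 83.7 kJ/mol

eq. 1 × 2: (2)·(-285.8) = -571.6 kJ/mol
eq. 2 × 2: (2)·(-622.2) = -1244.4 kJ/mol
eq. 3 as written: -365.6 kJ/mol
eq. 4 reversed and × 3: contributes −3·x
eq. 5: not needed.
-2432.7 = (-571.6) + (-1244.4) + (-365.6) − 3·x
x = (-2432.7 − (-2181.6)) / (-3) = 83.7 kJ/mol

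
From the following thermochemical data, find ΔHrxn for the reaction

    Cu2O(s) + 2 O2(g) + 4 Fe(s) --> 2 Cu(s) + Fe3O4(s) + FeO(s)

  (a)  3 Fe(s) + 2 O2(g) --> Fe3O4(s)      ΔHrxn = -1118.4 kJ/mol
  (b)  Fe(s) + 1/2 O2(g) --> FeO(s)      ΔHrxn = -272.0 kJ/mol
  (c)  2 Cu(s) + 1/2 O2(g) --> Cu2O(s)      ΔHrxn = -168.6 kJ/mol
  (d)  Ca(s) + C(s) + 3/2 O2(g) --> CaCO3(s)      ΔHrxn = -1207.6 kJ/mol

(a) as written: -1118.4 kJ/mol
(b) as written: -272.0 kJ/mol
(c) reversed: +168.6 kJ/mol
(d): not needed.
By Hess's law, ΔHrxn = (-1118.4) + (-272.0) + (+168.6) = -1221.8 kJ/mol

ΔHrxn = -1221.8 kJ/mol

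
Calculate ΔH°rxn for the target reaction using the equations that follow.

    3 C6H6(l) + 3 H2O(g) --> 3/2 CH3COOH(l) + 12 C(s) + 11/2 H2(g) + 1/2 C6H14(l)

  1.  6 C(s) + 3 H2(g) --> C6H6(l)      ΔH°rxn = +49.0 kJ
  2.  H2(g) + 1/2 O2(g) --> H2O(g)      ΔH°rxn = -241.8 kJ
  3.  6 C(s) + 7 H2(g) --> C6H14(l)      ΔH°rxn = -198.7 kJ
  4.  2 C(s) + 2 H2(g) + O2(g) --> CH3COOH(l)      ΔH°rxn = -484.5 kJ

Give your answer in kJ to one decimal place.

ΔH°rxn = -247.7 kJ

eq. 1 reversed and × 3 (reverse to put C6H6(l) on the reactant side; scale by 3 for the 3 C6H6(l)): (-3)·(+49.0) = -147.0 kJ
eq. 2 reversed and × 3 (H2O(g) must end up as a reactant; ×3 to match 3 H2O(g) in the target): (-3)·(-241.8) = +725.4 kJ
eq. 3 × 1/2 (×1/2 to match 1/2 C6H14(l) in the target): (1/2)·(-198.7) = -99.35 kJ
eq. 4 × 3/2 (scale by 3/2 for the 3/2 CH3COOH(l)): (3/2)·(-484.5) = -726.75 kJ
Since enthalpy is a state function, ΔH°rxn = (-3)·(+49.0) + (-3)·(-241.8) + (1/2)·(-198.7) + (3/2)·(-484.5) = -247.7 kJ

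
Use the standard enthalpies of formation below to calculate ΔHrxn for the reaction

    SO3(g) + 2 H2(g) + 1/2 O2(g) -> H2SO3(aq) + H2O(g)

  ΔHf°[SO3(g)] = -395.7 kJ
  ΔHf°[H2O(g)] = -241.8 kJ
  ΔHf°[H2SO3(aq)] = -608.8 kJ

ΔH°rxn = Σ nΔHf°(products) − Σ nΔHf°(reactants).
Products: 1·(-608.8) + 1·(-241.8) = -850.6
Reactants: 1·(-395.7) + 2·(+0.0) + 1/2·(+0.0) = -395.7
ΔHrxn = (-850.6) − (-395.7) = -454.9 kJ

ΔHrxn = -454.9 kJ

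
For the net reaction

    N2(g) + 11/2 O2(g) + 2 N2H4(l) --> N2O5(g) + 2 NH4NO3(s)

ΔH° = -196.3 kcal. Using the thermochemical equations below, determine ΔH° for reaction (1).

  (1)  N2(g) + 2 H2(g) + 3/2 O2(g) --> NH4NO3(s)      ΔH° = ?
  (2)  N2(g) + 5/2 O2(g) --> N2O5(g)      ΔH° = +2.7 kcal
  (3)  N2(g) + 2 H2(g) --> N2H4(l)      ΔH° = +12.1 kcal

(1) × 2 (×2 to match 2 NH4NO3(s) in the target): contributes 2·x
(2) as written (N2O5(g) already on the product side): +2.7 kcal
(3) reversed and × 2 (N2H4(l) must end up as a reactant; scale by 2 for the 2 N2H4(l)): (-2)·(+12.1) = -24.2 kcal
-196.3 = (+2.7) + (-24.2) + 2·x
x = (-196.3 − (-21.5)) / (2) = -87.4 kcal

ΔH° = -87.4 kcal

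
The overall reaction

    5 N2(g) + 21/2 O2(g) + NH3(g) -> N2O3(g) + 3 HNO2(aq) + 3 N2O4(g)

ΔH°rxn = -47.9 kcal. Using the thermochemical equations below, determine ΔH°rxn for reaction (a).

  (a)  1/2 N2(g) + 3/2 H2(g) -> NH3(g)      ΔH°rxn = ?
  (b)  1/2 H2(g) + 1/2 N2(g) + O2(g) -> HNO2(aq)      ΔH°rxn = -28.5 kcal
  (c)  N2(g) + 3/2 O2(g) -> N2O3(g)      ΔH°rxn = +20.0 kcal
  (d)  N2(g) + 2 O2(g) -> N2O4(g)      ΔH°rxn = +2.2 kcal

(a) reversed (reverse to put NH3(g) on the reactant side): contributes −x
(b) × 3 (scale by 3 for the 3 HNO2(aq)): (3)·(-28.5) = -85.5 kcal
(c) as written (N2O3(g) already on the product side): +20.0 kcal
(d) × 3 (×3 to match 3 N2O4(g) in the target): (3)·(+2.2) = +6.6 kcal
-47.9 = (-85.5) + (+20.0) + (+6.6) − x
x = (-47.9 − (-58.9)) / (-1) = -11.0 kcal

ΔH°rxn = -11.0 kcal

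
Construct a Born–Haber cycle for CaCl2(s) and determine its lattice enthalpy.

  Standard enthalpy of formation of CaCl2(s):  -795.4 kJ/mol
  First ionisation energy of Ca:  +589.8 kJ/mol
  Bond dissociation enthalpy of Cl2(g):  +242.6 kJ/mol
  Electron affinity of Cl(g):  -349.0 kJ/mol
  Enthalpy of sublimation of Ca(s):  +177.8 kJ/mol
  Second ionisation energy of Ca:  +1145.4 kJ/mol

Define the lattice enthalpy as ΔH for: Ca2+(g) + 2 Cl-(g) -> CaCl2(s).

ΔHf° = 1·ΔHsub + 1·(ΣIE) + 1·D(Cl2) + 2·EA + U
-795.4 = 1·(+177.8) + 1·(+1735.2) + 1·(+242.6) + 2·(-349.0) + U
U = -795.4 − (+1457.6) = -2253.0 kJ/mol

U = -2253.0 kJ/mol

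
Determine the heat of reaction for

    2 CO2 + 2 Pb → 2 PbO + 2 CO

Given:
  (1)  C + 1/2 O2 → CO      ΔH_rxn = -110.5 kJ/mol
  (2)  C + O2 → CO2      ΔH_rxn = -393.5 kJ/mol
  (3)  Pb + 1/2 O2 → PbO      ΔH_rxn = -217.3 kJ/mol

(1) × 2 (scale by 2 for the 2 CO): (2)·(-110.5) = -221.0 kJ/mol
(2) reversed and × 2 (reverse to put CO2 on the reactant side; ×2 to match 2 CO2 in the target): (-2)·(-393.5) = +787.0 kJ/mol
(3) × 2 (×2 to match 2 PbO in the target): (2)·(-217.3) = -434.6 kJ/mol
ΔH_rxn = (-221.0) + (+787.0) + (-434.6) = 131.4 kJ/mol

ΔH_rxn = 131.4 kJ/mol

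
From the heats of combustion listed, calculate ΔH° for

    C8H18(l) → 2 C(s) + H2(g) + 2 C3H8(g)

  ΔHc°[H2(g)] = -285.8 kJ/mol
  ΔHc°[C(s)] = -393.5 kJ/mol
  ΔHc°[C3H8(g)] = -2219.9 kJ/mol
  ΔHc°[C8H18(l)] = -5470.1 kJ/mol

Using ΔH = Σ nΔHc°(reactants) − Σ nΔHc°(products):
= [1·(-5470.1)] − [2·(-393.5) + 1·(-285.8) + 2·(-2219.9)]
= 42.5 kJ/mol

ΔH° = 42.5 kJ/mol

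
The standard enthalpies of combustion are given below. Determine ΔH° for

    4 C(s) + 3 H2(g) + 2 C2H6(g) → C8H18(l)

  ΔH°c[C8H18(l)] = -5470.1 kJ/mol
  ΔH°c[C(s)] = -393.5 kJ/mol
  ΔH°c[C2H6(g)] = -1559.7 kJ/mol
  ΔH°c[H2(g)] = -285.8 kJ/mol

Using ΔH = Σ nΔHc°(reactants) − Σ nΔHc°(products):
= [4·(-393.5) + 3·(-285.8) + 2·(-1559.7)] − [1·(-5470.1)]
= -80.7 kJ/mol

ΔH° = -80.7 kJ/mol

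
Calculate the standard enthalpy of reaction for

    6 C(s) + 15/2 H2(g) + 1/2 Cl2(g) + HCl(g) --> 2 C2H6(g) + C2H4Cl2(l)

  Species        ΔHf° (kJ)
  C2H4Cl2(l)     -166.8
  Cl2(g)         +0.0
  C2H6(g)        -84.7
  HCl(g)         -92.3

ΔH_rxn = -243.9 kJ

ΔH°rxn = Σ nΔHf°(products) − Σ nΔHf°(reactants).
Products: 2·(-84.7) + 1·(-166.8) = -336.2
Reactants: 6·(+0.0) + 15/2·(+0.0) + 1/2·(+0.0) + 1·(-92.3) = -92.3
ΔH_rxn = (-336.2) − (-92.3) = -243.9 kJ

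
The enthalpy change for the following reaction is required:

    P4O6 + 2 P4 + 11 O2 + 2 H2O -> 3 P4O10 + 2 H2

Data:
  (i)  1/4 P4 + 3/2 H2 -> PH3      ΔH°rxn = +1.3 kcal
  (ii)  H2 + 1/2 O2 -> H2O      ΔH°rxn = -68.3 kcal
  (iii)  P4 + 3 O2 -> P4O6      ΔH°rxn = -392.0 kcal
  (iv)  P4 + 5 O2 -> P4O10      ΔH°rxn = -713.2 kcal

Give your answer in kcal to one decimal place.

ΔH°rxn = -1611.0 kcal

(i): not needed (PH3 appears nowhere else).
(ii) reversed and × 2 (reverse to put H2O on the reactant side; scale by 2 for the 2 H2O): (-2)·(-68.3) = +136.6 kcal
(iii) reversed (reverse to put P4O6 on the reactant side): +392.0 kcal
(iv) × 3 (×3 to match 3 P4O10 in the target): (3)·(-713.2) = -2139.6 kcal
Since enthalpy is a state function, ΔH°rxn = (-2)·(-68.3) + (-1)·(-392.0) + (3)·(-713.2) = -1611.0 kcal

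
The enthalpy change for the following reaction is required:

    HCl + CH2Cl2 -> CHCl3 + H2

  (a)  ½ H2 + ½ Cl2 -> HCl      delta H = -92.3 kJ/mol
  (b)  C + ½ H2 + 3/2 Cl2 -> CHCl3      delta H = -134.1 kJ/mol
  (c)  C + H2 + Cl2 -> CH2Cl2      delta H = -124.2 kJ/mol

(a) reversed (reverse to put HCl on the reactant side): +92.3 kJ/mol
(b) as written (CHCl3 already on the product side): -134.1 kJ/mol
(c) reversed (CH2Cl2 must end up as a reactant): +124.2 kJ/mol
By Hess's law, delta H = (-1)·(-92.3) + (1)·(-134.1) + (-1)·(-124.2) = 82.4 kJ/mol

delta H = 82.4 kJ/mol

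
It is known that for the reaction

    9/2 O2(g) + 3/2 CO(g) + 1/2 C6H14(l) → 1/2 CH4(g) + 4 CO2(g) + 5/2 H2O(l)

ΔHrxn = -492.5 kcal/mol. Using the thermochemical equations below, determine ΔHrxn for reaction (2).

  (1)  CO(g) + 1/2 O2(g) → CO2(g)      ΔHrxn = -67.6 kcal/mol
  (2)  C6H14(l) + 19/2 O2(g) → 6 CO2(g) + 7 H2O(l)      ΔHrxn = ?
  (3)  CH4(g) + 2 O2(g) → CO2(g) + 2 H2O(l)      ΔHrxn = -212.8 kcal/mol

(1) × 3/2: (3/2)·(-67.6) = -101.4 kcal/mol
(2) × 1/2: contributes 1/2·x
(3) reversed and × 1/2: (-1/2)·(-212.8) = +106.4 kcal/mol
-492.5 = (-101.4) + (+106.4) + 1/2·x
x = (-492.5 − (+5.0)) / (1/2) = -995.0 kcal/mol

ΔHrxn = -995.0 kcal/mol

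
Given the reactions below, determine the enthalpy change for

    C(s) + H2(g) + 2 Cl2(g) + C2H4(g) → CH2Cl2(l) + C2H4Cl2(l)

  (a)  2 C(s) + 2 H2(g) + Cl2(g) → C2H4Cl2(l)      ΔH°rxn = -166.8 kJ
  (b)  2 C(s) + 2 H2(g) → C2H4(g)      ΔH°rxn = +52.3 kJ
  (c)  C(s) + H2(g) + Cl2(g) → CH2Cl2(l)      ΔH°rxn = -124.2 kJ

ΔH°rxn = -343.3 kJ

(a) as written: -166.8 kJ
(b) reversed: -52.3 kJ
(c) as written: -124.2 kJ
ΔH°rxn = (-166.8) + (-52.3) + (-124.2) = -343.3 kJ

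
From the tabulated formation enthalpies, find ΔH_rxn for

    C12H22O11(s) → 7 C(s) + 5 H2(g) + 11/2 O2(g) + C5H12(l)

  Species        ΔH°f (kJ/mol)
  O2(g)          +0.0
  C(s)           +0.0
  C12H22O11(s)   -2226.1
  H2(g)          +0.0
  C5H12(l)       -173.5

ΔH°rxn = Σ nΔHf°(products) − Σ nΔHf°(reactants).
Products: 7·(+0.0) + 5·(+0.0) + 11/2·(+0.0) + 1·(-173.5) = -173.5
Reactants: 1·(-2226.1) = -2226.1
ΔH_rxn = (-173.5) − (-2226.1) = 2052.6 kJ/mol

ΔH_rxn = 2052.6 kJ/mol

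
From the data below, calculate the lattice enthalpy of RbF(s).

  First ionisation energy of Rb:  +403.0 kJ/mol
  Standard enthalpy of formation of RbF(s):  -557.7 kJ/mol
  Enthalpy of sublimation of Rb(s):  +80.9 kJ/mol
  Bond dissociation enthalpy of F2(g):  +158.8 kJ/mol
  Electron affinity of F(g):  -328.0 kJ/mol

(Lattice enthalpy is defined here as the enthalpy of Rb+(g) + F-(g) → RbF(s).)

U = -793.0 kJ/mol

ΔHf° = 1·ΔHsub + 1·(ΣIE) + 1/2·D(F2) + 1·EA + U
-557.7 = 1·(+80.9) + 1·(+403.0) + 1/2·(+158.8) + 1·(-328.0) + U
U = -557.7 − (+235.3) = -793.0 kJ/mol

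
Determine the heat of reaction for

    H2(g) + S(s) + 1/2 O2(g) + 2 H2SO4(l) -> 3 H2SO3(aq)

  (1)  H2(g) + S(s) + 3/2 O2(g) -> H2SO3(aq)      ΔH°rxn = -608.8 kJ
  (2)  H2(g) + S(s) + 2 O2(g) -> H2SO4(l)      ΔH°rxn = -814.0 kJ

(1) × 3: (3)·(-608.8) = -1826.4 kJ
(2) reversed and × 2: (-2)·(-814.0) = +1628.0 kJ
ΔH°rxn = (-1826.4) + (+1628.0) = -198.4 kJ

ΔH°rxn = -198.4 kJ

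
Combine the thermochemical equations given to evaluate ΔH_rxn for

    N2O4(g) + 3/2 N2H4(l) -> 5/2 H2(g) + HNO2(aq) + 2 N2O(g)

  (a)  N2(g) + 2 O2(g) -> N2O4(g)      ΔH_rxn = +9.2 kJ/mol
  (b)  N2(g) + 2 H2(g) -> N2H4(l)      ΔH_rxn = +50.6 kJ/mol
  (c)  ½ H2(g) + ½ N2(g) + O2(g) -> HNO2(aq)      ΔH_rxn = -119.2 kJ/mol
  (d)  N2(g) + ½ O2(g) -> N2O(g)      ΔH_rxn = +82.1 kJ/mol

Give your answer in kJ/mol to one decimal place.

(a) reversed (N2O4(g) must end up as a reactant): -9.2 kJ/mol
(b) reversed and × 3/2 (N2H4(l) must end up as a reactant; scale by 3/2 for the 3/2 N2H4(l)): (-3/2)·(+50.6) = -75.9 kJ/mol
(c) as written (HNO2(aq) already on the product side): -119.2 kJ/mol
(d) × 2 (scale by 2 for the 2 N2O(g)): (2)·(+82.1) = +164.2 kJ/mol
Combining the equations, ΔH_rxn = (-9.2) + (-75.9) + (-119.2) + (+164.2) = -40.1 kJ/mol

ΔH_rxn = -40.1 kJ/mol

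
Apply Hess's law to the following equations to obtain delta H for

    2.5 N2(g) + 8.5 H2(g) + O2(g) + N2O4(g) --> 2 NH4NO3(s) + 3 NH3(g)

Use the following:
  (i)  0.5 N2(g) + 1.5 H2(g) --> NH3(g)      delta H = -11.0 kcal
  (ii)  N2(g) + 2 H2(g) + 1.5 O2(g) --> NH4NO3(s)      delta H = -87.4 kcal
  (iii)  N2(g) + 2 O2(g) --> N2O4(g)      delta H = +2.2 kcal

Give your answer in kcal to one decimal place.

delta H = -210.0 kcal

(i) × 3: (3)·(-11.0) = -33.0 kcal
(ii) × 2: (2)·(-87.4) = -174.8 kcal
(iii) reversed: -2.2 kcal
Since enthalpy is a state function, delta H = (-33.0) + (-174.8) + (-2.2) = -210.0 kcal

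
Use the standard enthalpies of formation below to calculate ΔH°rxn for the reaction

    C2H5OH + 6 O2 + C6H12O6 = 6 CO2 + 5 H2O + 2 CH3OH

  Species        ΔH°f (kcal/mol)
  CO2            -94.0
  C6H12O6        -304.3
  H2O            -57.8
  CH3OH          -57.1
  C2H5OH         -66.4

ΔH°rxn = Σ nΔHf°(products) − Σ nΔHf°(reactants).
Products: 6·(-94.0) + 5·(-57.8) + 2·(-57.1) = -967.2
Reactants: 1·(-66.4) + 6·(+0.0) + 1·(-304.3) = -370.7
ΔH°rxn = (-967.2) − (-370.7) = -596.5 kcal/mol

ΔH°rxn = -596.5 kcal/mol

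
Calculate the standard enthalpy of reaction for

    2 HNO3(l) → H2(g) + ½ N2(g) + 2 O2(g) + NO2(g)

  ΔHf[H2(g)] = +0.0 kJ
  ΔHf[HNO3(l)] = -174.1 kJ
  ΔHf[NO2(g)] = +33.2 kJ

ΔH_rxn = 381.4 kJ

Products: 1·(+0.0) + 1/2·(+0.0) + 2·(+0.0) + 1·(+33.2) = +33.2
Reactants: 2·(-174.1) = -348.2
ΔH_rxn = (+33.2) − (-348.2) = 381.4 kJ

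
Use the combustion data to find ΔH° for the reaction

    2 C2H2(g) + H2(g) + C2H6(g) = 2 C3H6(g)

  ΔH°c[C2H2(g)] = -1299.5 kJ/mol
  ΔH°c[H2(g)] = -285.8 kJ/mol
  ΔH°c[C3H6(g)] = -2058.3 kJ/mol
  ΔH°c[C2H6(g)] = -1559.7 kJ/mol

ΔH° = -327.9 kJ/mol

With combustion enthalpies, reactants minus products:
= [2·(-1299.5) + 1·(-285.8) + 1·(-1559.7)] − [2·(-2058.3)]
= -327.9 kJ/mol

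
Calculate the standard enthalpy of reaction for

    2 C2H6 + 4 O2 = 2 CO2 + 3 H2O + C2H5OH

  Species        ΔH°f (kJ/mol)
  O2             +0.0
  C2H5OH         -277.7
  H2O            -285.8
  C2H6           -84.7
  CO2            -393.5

ΔH_rxn = -1752.7 kJ/mol

ΔH°rxn = Σ nΔHf°(products) − Σ nΔHf°(reactants).
Products: 2·(-393.5) + 3·(-285.8) + 1·(-277.7) = -1922.1
Reactants: 2·(-84.7) + 4·(+0.0) = -169.4
ΔH_rxn = (-1922.1) − (-169.4) = -1752.7 kJ/mol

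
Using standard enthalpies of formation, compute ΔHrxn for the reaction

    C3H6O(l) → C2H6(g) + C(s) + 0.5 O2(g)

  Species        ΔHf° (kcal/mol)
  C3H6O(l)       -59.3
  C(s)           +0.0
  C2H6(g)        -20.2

Products: 1·(-20.2) + 1·(+0.0) + 1/2·(+0.0) = -20.2
Reactants: 1·(-59.3) = -59.3
ΔHrxn = (-20.2) − (-59.3) = 39.1 kcal/mol

ΔHrxn = 39.1 kcal/mol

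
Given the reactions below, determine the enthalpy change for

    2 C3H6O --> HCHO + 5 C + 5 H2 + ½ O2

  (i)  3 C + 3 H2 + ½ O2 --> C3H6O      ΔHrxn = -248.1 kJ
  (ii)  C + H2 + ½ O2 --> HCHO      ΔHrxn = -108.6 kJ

ΔHrxn = 387.6 kJ

(i) reversed and × 2 (C3H6O must end up as a reactant; scale by 2 for the 2 C3H6O): (-2)·(-248.1) = +496.2 kJ
(ii) as written (HCHO already on the product side): -108.6 kJ
ΔHrxn = (-2)·(-248.1) + (1)·(-108.6) = 387.6 kJ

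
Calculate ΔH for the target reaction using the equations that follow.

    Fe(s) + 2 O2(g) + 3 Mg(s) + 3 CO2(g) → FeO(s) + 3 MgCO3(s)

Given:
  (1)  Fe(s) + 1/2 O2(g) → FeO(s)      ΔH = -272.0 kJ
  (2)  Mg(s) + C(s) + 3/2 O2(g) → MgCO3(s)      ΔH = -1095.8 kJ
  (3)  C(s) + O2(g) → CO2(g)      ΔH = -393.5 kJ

(1) as written (FeO(s) already on the product side): -272.0 kJ
(2) × 3 (scale by 3 for the 3 MgCO3(s)): (3)·(-1095.8) = -3287.4 kJ
(3) reversed and × 3 (CO2(g) must end up as a reactant; ×3 to match 3 CO2(g) in the target): (-3)·(-393.5) = +1180.5 kJ
ΔH = (1)·(-272.0) + (3)·(-1095.8) + (-3)·(-393.5) = -2378.9 kJ

ΔH = -2378.9 kJ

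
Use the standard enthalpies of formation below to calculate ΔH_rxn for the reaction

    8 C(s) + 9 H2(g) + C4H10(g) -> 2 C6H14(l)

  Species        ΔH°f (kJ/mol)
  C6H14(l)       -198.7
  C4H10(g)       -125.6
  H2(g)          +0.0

Products: 2·(-198.7) = -397.4
Reactants: 8·(+0.0) + 9·(+0.0) + 1·(-125.6) = -125.6
ΔH_rxn = (-397.4) − (-125.6) = -271.8 kJ/mol

ΔH_rxn = -271.8 kJ/mol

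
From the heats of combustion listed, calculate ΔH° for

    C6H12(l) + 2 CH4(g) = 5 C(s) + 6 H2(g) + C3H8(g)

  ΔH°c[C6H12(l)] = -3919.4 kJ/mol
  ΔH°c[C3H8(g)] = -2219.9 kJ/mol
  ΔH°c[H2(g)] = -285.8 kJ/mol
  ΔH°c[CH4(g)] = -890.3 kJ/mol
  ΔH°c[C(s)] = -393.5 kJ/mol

Using ΔH = Σ nΔHc°(reactants) − Σ nΔHc°(products):
= [1·(-3919.4) + 2·(-890.3)] − [5·(-393.5) + 6·(-285.8) + 1·(-2219.9)]
= 202.2 kJ/mol

ΔH° = 202.2 kJ/mol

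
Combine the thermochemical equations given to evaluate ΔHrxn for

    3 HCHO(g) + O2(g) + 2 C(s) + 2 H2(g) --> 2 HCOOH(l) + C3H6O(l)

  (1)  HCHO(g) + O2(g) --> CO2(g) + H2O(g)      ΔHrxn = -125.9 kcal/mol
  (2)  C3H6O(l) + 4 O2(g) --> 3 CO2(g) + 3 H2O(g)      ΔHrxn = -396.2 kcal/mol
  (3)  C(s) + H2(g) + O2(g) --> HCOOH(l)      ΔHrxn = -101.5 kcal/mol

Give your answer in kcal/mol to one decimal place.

(1) × 3 (×3 to match 3 HCHO(g) in the target): (3)·(-125.9) = -377.7 kcal/mol
(2) reversed (C3H6O(l) must end up as a product): +396.2 kcal/mol
(3) × 2 (×2 to match 2 HCOOH(l) in the target): (2)·(-101.5) = -203.0 kcal/mol
Summing the manipulated equations, ΔHrxn = (3)·(-125.9) + (-1)·(-396.2) + (2)·(-101.5) = -184.5 kcal/mol

ΔHrxn = -184.5 kcal/mol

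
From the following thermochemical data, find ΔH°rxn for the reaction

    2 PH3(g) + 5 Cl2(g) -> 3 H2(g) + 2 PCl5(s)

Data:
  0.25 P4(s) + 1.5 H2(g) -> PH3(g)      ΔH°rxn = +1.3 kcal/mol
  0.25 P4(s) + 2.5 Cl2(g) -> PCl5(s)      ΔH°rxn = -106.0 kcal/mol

ΔH°rxn = -214.6 kcal/mol

equation 1 reversed and × 2: (-2)·(+1.3) = -2.6 kcal/mol
equation 2 × 2: (2)·(-106.0) = -212.0 kcal/mol
ΔH°rxn = (-2)·(+1.3) + (2)·(-106.0) = -214.6 kcal/mol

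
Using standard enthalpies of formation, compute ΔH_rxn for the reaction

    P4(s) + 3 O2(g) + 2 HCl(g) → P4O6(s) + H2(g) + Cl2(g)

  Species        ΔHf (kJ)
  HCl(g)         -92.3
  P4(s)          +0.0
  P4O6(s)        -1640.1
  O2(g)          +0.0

Products: 1·(-1640.1) + 1·(+0.0) + 1·(+0.0) = -1640.1
Reactants: 1·(+0.0) + 3·(+0.0) + 2·(-92.3) = -184.6
ΔH_rxn = (-1640.1) − (-184.6) = -1455.5 kJ

ΔH_rxn = -1455.5 kJ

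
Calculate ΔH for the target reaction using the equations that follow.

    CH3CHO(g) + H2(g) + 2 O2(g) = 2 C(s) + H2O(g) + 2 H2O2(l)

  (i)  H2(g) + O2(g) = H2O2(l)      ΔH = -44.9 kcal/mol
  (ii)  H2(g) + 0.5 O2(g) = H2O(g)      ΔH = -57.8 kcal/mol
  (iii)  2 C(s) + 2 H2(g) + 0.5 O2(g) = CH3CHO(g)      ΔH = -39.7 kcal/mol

ΔH = -107.9 kcal/mol

(i) × 2 (×2 to match 2 H2O2(l) in the target): (2)·(-44.9) = -89.8 kcal/mol
(ii) as written (H2O(g) already on the product side): -57.8 kcal/mol
(iii) reversed (reverse to put CH3CHO(g) on the reactant side): +39.7 kcal/mol
ΔH = (-89.8) + (-57.8) + (+39.7) = -107.9 kcal/mol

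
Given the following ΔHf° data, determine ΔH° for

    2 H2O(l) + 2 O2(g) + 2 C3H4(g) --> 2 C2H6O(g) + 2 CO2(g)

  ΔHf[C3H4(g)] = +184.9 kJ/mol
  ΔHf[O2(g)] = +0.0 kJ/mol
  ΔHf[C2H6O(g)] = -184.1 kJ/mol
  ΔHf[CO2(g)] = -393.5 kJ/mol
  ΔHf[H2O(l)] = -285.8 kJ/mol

Products: 2·(-184.1) + 2·(-393.5) = -1155.2
Reactants: 2·(-285.8) + 2·(+0.0) + 2·(+184.9) = -201.8
ΔH° = (-1155.2) − (-201.8) = -953.4 kJ/mol

ΔH° = -953.4 kJ/mol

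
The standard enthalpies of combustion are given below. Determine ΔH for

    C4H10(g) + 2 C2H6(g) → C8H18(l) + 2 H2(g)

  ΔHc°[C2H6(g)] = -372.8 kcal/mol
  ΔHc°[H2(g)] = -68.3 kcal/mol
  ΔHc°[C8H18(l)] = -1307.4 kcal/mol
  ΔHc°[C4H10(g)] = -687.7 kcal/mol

Using ΔH = Σ nΔHc°(reactants) − Σ nΔHc°(products):
= [1·(-687.7) + 2·(-372.8)] − [1·(-1307.4) + 2·(-68.3)]
= 10.7 kcal/mol

ΔH = 10.7 kcal/mol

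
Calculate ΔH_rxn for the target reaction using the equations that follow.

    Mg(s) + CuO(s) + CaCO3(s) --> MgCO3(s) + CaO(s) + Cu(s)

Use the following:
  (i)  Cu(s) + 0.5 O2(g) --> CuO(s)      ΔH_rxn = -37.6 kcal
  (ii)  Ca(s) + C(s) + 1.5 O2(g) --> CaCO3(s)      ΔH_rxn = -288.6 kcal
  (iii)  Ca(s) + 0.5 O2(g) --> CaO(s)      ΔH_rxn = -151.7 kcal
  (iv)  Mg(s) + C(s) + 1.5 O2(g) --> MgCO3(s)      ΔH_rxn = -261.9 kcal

(i) reversed (CuO(s) must end up as a reactant): +37.6 kcal
(ii) reversed (reverse to put CaCO3(s) on the reactant side): +288.6 kcal
(iii) as written (CaO(s) already on the product side): -151.7 kcal
(iv) as written (MgCO3(s) already on the product side): -261.9 kcal
ΔH_rxn = (+37.6) + (+288.6) + (-151.7) + (-261.9) = -87.4 kcal

ΔH_rxn = -87.4 kcal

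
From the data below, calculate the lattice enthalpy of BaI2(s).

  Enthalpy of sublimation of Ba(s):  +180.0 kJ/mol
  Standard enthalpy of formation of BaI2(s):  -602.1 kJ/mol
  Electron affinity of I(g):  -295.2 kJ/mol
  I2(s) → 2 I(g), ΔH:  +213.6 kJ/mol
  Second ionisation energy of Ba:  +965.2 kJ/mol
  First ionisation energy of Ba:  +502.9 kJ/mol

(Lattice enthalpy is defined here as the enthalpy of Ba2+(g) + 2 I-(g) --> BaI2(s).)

ΔHf° = 1·ΔHsub + 1·(ΣIE) + 1·D(I2) + 2·EA + U
-602.1 = 1·(+180.0) + 1·(+1468.1) + 1·(+213.6) + 2·(-295.2) + U
U = -602.1 − (+1271.3) = -1873.4 kJ/mol

U = -1873.4 kJ/mol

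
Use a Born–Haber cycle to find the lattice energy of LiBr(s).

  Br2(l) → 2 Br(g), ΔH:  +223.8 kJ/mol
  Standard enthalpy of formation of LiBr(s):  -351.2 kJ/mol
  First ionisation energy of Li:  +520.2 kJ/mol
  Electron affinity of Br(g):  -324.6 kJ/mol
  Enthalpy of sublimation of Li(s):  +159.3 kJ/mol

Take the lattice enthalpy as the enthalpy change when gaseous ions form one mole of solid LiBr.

ΔHf° = 1·ΔHsub + 1·(ΣIE) + 1/2·D(Br2) + 1·EA + U
-351.2 = 1·(+159.3) + 1·(+520.2) + 1/2·(+223.8) + 1·(-324.6) + U
U = -351.2 − (+466.8) = -818.0 kJ/mol

U = -818.0 kJ/mol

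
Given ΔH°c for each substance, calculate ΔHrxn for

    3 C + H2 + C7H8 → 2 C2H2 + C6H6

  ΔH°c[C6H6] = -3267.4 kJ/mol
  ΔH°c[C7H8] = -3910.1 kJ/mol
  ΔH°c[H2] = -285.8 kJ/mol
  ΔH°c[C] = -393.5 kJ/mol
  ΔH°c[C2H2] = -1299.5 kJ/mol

Using ΔH = Σ nΔHc°(reactants) − Σ nΔHc°(products):
= [3·(-393.5) + 1·(-285.8) + 1·(-3910.1)] − [2·(-1299.5) + 1·(-3267.4)]
= 490.0 kJ/mol

ΔHrxn = 490.0 kJ/mol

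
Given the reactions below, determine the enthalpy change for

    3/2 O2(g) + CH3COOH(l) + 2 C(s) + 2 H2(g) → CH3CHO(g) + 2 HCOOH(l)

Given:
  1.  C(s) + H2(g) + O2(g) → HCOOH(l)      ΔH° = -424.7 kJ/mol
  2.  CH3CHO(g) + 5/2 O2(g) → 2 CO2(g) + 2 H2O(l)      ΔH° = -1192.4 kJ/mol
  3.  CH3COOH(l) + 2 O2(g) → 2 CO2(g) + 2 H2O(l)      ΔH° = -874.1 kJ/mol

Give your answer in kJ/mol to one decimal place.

ΔH° = -531.1 kJ/mol

eq. 1 × 2: (2)·(-424.7) = -849.4 kJ/mol
eq. 2 reversed: +1192.4 kJ/mol
eq. 3 as written: -874.1 kJ/mol
ΔH° = (-849.4) + (+1192.4) + (-874.1) = -531.1 kJ/mol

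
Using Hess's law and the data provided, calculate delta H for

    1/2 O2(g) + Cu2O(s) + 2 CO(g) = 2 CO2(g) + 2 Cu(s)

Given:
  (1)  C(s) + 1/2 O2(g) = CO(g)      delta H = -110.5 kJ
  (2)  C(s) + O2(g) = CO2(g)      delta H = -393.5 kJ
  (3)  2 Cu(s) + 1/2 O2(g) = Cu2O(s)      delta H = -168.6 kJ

delta H = -397.4 kJ

(1) reversed and × 2 (CO(g) must end up as a reactant; ×2 to match 2 CO(g) in the target): (-2)·(-110.5) = +221.0 kJ
(2) × 2 (×2 to match 2 CO2(g) in the target): (2)·(-393.5) = -787.0 kJ
(3) reversed (Cu2O(s) must end up as a reactant): +168.6 kJ
By Hess's law, delta H = (-2)·(-110.5) + (2)·(-393.5) + (-1)·(-168.6) = -397.4 kJ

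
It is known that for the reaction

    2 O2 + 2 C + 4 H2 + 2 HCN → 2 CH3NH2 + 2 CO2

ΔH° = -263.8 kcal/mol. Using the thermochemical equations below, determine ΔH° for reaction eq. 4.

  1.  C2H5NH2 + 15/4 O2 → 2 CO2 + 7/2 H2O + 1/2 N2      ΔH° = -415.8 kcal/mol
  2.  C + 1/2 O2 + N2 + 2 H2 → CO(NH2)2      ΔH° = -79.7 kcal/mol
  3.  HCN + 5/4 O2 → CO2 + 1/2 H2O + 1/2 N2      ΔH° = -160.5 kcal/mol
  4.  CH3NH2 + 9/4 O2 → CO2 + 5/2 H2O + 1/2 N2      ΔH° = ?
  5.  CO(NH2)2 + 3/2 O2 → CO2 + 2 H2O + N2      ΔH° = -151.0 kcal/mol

eq. 1: not needed (C2H5NH2 appears nowhere else).
eq. 2 × 2 (×2 to match 2 C in the target): (2)·(-79.7) = -159.4 kcal/mol
eq. 3 × 2 (scale by 2 for the 2 HCN): (2)·(-160.5) = -321.0 kcal/mol
eq. 4 reversed and × 2 (CH3NH2 must end up as a product; ×2 to match 2 CH3NH2 in the target): contributes −2·x
eq. 5 × 2: (2)·(-151.0) = -302.0 kcal/mol
-263.8 = (-159.4) + (-321.0) + (-302.0) − 2·x
x = (-263.8 − (-782.4)) / (-2) = -259.3 kcal/mol

ΔH° = -259.3 kcal/mol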